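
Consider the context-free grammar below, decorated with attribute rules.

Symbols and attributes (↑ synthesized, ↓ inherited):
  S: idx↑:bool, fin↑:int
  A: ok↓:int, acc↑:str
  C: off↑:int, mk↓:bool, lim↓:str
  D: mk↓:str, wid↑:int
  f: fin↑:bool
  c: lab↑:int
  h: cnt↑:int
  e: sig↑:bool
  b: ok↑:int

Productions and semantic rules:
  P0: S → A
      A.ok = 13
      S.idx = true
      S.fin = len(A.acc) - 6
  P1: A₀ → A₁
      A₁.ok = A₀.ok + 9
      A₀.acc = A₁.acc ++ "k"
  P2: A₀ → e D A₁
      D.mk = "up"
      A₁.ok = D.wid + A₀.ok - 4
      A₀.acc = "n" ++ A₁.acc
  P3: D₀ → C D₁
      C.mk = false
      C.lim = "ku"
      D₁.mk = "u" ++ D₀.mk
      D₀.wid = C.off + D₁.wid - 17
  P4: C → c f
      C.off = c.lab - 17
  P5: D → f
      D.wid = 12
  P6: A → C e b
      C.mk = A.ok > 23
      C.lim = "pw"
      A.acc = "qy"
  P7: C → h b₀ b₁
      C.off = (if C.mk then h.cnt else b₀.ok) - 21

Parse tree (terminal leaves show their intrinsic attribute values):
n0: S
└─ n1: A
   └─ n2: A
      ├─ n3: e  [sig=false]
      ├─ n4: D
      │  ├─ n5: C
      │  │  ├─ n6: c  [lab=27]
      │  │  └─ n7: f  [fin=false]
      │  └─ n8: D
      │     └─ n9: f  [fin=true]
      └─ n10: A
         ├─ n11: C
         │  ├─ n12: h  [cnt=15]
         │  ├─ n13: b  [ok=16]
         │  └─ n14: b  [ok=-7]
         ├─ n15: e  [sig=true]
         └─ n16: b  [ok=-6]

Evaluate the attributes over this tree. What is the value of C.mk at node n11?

1. n1.ok = 13  [13]
2. n2.ok = 22  [A₀.ok + 9]
3. n3.sig = false  [terminal]
4. n4.mk = "up"  ["up"]
5. n5.mk = false  [false]
6. n5.lim = "ku"  ["ku"]
7. n6.lab = 27  [terminal]
8. n7.fin = false  [terminal]
9. n5.off = 10  [c.lab - 17]
10. n8.mk = "uup"  ["u" ++ D₀.mk]
11. n9.fin = true  [terminal]
12. n8.wid = 12  [12]
13. n4.wid = 5  [C.off + D₁.wid - 17]
14. n10.ok = 23  [D.wid + A₀.ok - 4]
15. n11.mk = false  [A.ok > 23]
16. n11.lim = "pw"  ["pw"]
17. n12.cnt = 15  [terminal]
18. n13.ok = 16  [terminal]
19. n14.ok = -7  [terminal]
20. n11.off = -5  [(if C.mk then h.cnt else b₀.ok) - 21]
21. n15.sig = true  [terminal]
22. n16.ok = -6  [terminal]
23. n10.acc = "qy"  ["qy"]
24. n2.acc = "nqy"  ["n" ++ A₁.acc]
25. n1.acc = "nqyk"  [A₁.acc ++ "k"]
26. n0.idx = true  [true]
27. n0.fin = -2  [len(A.acc) - 6]

false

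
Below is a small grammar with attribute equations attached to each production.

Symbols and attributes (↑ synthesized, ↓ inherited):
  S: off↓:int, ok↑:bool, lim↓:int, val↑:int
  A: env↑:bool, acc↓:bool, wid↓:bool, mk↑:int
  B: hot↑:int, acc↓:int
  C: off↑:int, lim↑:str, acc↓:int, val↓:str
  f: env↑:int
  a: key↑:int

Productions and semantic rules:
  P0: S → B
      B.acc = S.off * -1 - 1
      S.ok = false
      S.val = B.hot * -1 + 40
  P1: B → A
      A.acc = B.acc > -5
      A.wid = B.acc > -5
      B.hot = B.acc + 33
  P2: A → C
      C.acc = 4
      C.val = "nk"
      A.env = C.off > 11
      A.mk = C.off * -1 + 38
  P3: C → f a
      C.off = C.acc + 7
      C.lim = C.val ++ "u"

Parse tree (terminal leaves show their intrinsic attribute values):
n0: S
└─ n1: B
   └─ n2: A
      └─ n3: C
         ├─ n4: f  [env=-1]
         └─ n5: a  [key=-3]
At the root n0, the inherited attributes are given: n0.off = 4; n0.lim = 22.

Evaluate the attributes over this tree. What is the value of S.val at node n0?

12

1. n0.off = 4  [given at root]
2. n0.lim = 22  [given at root]
3. n1.acc = -5  [S.off * -1 - 1]
4. n2.acc = false  [B.acc > -5]
5. n2.wid = false  [B.acc > -5]
6. n3.acc = 4  [4]
7. n3.val = "nk"  ["nk"]
8. n4.env = -1  [terminal]
9. n5.key = -3  [terminal]
10. n3.off = 11  [C.acc + 7]
11. n3.lim = "nku"  [C.val ++ "u"]
12. n2.env = false  [C.off > 11]
13. n2.mk = 27  [C.off * -1 + 38]
14. n1.hot = 28  [B.acc + 33]
15. n0.ok = false  [false]
16. n0.val = 12  [B.hot * -1 + 40]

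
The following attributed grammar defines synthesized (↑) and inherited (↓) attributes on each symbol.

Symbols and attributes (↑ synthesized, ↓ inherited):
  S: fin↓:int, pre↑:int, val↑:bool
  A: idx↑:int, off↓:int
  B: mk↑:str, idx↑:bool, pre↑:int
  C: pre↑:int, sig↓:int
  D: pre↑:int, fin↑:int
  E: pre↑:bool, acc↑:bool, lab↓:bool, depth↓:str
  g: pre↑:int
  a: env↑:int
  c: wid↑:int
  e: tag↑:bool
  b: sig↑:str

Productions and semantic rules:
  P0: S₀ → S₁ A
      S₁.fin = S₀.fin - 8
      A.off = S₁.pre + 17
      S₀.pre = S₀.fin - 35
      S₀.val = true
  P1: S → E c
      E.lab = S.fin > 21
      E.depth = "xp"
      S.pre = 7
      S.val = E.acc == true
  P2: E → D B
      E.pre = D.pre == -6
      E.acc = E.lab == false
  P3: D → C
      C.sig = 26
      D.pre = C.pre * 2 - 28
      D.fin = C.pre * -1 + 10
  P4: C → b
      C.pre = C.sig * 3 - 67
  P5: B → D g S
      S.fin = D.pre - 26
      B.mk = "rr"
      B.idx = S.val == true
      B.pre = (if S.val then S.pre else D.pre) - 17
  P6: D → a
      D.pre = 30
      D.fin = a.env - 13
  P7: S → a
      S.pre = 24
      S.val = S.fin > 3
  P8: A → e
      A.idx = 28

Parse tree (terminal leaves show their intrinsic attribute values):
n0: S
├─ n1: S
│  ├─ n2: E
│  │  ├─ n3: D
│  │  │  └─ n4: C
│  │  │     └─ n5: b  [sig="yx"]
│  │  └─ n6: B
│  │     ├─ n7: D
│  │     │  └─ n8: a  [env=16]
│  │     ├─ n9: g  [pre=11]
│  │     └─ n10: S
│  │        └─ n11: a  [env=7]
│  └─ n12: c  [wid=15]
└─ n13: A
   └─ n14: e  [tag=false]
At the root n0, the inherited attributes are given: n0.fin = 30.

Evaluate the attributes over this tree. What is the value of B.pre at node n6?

1. n0.fin = 30  [given at root]
2. n1.fin = 22  [S₀.fin - 8]
3. n2.lab = true  [S.fin > 21]
4. n2.depth = "xp"  ["xp"]
5. n4.sig = 26  [26]
6. n5.sig = "yx"  [terminal]
7. n4.pre = 11  [C.sig * 3 - 67]
8. n3.pre = -6  [C.pre * 2 - 28]
9. n3.fin = -1  [C.pre * -1 + 10]
10. n8.env = 16  [terminal]
11. n7.pre = 30  [30]
12. n7.fin = 3  [a.env - 13]
13. n9.pre = 11  [terminal]
14. n10.fin = 4  [D.pre - 26]
15. n11.env = 7  [terminal]
16. n10.pre = 24  [24]
17. n10.val = true  [S.fin > 3]
18. n6.mk = "rr"  ["rr"]
19. n6.idx = true  [S.val == true]
20. n6.pre = 7  [(if S.val then S.pre else D.pre) - 17]
21. n2.pre = true  [D.pre == -6]
22. n2.acc = false  [E.lab == false]
23. n12.wid = 15  [terminal]
24. n1.pre = 7  [7]
25. n1.val = false  [E.acc == true]
26. n13.off = 24  [S₁.pre + 17]
27. n14.tag = false  [terminal]
28. n13.idx = 28  [28]
29. n0.pre = -5  [S₀.fin - 35]
30. n0.val = true  [true]

7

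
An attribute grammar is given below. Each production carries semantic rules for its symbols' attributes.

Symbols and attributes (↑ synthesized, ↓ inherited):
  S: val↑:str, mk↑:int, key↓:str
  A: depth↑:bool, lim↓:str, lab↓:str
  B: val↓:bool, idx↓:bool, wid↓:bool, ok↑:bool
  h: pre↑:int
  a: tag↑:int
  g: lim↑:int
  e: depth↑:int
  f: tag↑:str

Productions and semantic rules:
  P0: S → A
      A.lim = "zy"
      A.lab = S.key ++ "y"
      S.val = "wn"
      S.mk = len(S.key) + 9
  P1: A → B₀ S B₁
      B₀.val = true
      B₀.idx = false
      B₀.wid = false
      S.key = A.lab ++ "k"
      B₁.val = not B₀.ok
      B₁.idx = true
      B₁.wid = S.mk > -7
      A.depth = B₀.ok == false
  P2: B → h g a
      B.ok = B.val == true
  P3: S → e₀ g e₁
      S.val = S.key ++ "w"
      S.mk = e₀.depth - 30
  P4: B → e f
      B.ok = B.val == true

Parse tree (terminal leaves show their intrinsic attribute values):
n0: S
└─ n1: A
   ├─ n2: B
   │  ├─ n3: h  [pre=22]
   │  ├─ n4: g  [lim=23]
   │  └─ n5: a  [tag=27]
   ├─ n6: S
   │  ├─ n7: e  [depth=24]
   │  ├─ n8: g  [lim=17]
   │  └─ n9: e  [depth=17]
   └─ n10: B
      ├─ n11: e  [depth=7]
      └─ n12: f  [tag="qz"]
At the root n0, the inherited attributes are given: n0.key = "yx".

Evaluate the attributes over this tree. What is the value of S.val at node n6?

1. n0.key = "yx"  [given at root]
2. n1.lim = "zy"  ["zy"]
3. n1.lab = "yxy"  [S.key ++ "y"]
4. n2.val = true  [true]
5. n2.idx = false  [false]
6. n2.wid = false  [false]
7. n3.pre = 22  [terminal]
8. n4.lim = 23  [terminal]
9. n5.tag = 27  [terminal]
10. n2.ok = true  [B.val == true]
11. n6.key = "yxyk"  [A.lab ++ "k"]
12. n7.depth = 24  [terminal]
13. n8.lim = 17  [terminal]
14. n9.depth = 17  [terminal]
15. n6.val = "yxykw"  [S.key ++ "w"]
16. n6.mk = -6  [e₀.depth - 30]
17. n10.val = false  [not B₀.ok]
18. n10.idx = true  [true]
19. n10.wid = true  [S.mk > -7]
20. n11.depth = 7  [terminal]
21. n12.tag = "qz"  [terminal]
22. n10.ok = false  [B.val == true]
23. n1.depth = false  [B₀.ok == false]
24. n0.val = "wn"  ["wn"]
25. n0.mk = 11  [len(S.key) + 9]

"yxykw"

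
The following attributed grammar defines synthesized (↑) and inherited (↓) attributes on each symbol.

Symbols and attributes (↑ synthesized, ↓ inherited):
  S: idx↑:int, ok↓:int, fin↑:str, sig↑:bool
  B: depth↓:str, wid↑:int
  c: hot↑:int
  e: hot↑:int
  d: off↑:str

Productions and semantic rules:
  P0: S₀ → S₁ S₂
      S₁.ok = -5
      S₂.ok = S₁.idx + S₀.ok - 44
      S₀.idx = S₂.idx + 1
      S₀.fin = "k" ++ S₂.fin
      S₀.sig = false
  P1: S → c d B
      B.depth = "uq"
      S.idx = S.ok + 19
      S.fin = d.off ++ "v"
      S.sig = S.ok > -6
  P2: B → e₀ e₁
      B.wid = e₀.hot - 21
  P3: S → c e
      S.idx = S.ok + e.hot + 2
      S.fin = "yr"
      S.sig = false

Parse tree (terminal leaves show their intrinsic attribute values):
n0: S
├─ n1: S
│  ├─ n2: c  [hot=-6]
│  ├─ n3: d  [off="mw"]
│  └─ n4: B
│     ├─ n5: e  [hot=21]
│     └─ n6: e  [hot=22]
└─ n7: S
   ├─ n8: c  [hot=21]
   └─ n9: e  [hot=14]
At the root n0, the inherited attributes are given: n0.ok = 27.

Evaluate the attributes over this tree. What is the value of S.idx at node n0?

1. n0.ok = 27  [given at root]
2. n1.ok = -5  [-5]
3. n2.hot = -6  [terminal]
4. n3.off = "mw"  [terminal]
5. n4.depth = "uq"  ["uq"]
6. n5.hot = 21  [terminal]
7. n6.hot = 22  [terminal]
8. n4.wid = 0  [e₀.hot - 21]
9. n1.idx = 14  [S.ok + 19]
10. n1.fin = "mwv"  [d.off ++ "v"]
11. n1.sig = true  [S.ok > -6]
12. n7.ok = -3  [S₁.idx + S₀.ok - 44]
13. n8.hot = 21  [terminal]
14. n9.hot = 14  [terminal]
15. n7.idx = 13  [S.ok + e.hot + 2]
16. n7.fin = "yr"  ["yr"]
17. n7.sig = false  [false]
18. n0.idx = 14  [S₂.idx + 1]
19. n0.fin = "kyr"  ["k" ++ S₂.fin]
20. n0.sig = false  [false]

14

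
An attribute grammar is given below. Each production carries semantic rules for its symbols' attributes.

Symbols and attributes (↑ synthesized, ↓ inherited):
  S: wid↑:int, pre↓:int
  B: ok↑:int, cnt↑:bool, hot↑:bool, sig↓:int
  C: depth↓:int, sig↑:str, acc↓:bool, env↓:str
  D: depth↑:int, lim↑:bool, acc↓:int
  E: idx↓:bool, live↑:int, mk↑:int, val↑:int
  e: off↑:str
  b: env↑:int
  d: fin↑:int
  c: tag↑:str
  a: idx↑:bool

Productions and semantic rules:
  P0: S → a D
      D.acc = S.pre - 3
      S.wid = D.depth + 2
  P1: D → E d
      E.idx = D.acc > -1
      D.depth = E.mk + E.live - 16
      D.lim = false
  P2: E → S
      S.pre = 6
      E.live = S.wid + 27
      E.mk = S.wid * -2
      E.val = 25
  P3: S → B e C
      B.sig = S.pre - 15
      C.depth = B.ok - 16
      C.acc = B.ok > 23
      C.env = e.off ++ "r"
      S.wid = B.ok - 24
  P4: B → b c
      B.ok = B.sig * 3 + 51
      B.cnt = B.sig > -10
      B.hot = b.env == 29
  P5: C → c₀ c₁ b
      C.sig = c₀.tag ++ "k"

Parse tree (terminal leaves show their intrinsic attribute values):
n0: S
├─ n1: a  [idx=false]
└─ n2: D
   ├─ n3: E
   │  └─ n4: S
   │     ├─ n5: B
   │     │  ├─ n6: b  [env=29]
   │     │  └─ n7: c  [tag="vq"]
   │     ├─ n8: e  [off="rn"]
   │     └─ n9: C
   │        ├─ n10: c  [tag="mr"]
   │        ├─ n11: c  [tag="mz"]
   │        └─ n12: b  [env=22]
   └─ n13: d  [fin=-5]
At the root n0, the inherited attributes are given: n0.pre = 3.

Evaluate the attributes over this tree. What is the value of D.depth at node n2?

1. n0.pre = 3  [given at root]
2. n1.idx = false  [terminal]
3. n2.acc = 0  [S.pre - 3]
4. n3.idx = true  [D.acc > -1]
5. n4.pre = 6  [6]
6. n5.sig = -9  [S.pre - 15]
7. n6.env = 29  [terminal]
8. n7.tag = "vq"  [terminal]
9. n5.ok = 24  [B.sig * 3 + 51]
10. n5.cnt = true  [B.sig > -10]
11. n5.hot = true  [b.env == 29]
12. n8.off = "rn"  [terminal]
13. n9.depth = 8  [B.ok - 16]
14. n9.acc = true  [B.ok > 23]
15. n9.env = "rnr"  [e.off ++ "r"]
16. n10.tag = "mr"  [terminal]
17. n11.tag = "mz"  [terminal]
18. n12.env = 22  [terminal]
19. n9.sig = "mrk"  [c₀.tag ++ "k"]
20. n4.wid = 0  [B.ok - 24]
21. n3.live = 27  [S.wid + 27]
22. n3.mk = 0  [S.wid * -2]
23. n3.val = 25  [25]
24. n13.fin = -5  [terminal]
25. n2.depth = 11  [E.mk + E.live - 16]
26. n2.lim = false  [false]
27. n0.wid = 13  [D.depth + 2]

11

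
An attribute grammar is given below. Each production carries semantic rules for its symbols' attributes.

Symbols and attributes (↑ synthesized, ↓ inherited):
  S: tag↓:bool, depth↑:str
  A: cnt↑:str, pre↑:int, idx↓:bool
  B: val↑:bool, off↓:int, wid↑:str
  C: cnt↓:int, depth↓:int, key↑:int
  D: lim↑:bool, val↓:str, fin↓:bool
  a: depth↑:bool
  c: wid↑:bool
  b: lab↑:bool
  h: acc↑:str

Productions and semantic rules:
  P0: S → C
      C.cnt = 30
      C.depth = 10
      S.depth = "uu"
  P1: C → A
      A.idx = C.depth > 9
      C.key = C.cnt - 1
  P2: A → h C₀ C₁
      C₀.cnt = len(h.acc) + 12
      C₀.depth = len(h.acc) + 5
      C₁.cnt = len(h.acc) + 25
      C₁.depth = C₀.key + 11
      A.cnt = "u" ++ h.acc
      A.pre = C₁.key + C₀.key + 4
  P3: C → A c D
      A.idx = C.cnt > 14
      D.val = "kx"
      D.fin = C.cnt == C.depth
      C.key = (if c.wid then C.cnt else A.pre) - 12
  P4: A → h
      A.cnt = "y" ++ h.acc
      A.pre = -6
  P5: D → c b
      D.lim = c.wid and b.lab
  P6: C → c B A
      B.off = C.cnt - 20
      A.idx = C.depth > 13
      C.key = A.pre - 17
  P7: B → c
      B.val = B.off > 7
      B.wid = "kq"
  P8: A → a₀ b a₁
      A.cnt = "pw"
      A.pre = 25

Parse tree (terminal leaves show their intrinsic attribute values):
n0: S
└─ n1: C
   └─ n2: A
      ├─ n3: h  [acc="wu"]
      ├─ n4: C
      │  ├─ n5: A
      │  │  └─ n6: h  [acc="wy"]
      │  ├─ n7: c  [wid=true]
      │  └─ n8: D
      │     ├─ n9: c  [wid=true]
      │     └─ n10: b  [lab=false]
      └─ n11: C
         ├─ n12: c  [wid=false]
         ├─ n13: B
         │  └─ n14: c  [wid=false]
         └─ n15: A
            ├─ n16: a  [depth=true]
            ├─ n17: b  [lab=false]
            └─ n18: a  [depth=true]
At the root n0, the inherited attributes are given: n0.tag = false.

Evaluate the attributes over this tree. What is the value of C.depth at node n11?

1. n0.tag = false  [given at root]
2. n1.cnt = 30  [30]
3. n1.depth = 10  [10]
4. n2.idx = true  [C.depth > 9]
5. n3.acc = "wu"  [terminal]
6. n4.cnt = 14  [len(h.acc) + 12]
7. n4.depth = 7  [len(h.acc) + 5]
8. n5.idx = false  [C.cnt > 14]
9. n6.acc = "wy"  [terminal]
10. n5.cnt = "ywy"  ["y" ++ h.acc]
11. n5.pre = -6  [-6]
12. n7.wid = true  [terminal]
13. n8.val = "kx"  ["kx"]
14. n8.fin = false  [C.cnt == C.depth]
15. n9.wid = true  [terminal]
16. n10.lab = false  [terminal]
17. n8.lim = false  [c.wid and b.lab]
18. n4.key = 2  [(if c.wid then C.cnt else A.pre) - 12]
19. n11.cnt = 27  [len(h.acc) + 25]
20. n11.depth = 13  [C₀.key + 11]
21. n12.wid = false  [terminal]
22. n13.off = 7  [C.cnt - 20]
23. n14.wid = false  [terminal]
24. n13.val = false  [B.off > 7]
25. n13.wid = "kq"  ["kq"]
26. n15.idx = false  [C.depth > 13]
27. n16.depth = true  [terminal]
28. n17.lab = false  [terminal]
29. n18.depth = true  [terminal]
30. n15.cnt = "pw"  ["pw"]
31. n15.pre = 25  [25]
32. n11.key = 8  [A.pre - 17]
33. n2.cnt = "uwu"  ["u" ++ h.acc]
34. n2.pre = 14  [C₁.key + C₀.key + 4]
35. n1.key = 29  [C.cnt - 1]
36. n0.depth = "uu"  ["uu"]

13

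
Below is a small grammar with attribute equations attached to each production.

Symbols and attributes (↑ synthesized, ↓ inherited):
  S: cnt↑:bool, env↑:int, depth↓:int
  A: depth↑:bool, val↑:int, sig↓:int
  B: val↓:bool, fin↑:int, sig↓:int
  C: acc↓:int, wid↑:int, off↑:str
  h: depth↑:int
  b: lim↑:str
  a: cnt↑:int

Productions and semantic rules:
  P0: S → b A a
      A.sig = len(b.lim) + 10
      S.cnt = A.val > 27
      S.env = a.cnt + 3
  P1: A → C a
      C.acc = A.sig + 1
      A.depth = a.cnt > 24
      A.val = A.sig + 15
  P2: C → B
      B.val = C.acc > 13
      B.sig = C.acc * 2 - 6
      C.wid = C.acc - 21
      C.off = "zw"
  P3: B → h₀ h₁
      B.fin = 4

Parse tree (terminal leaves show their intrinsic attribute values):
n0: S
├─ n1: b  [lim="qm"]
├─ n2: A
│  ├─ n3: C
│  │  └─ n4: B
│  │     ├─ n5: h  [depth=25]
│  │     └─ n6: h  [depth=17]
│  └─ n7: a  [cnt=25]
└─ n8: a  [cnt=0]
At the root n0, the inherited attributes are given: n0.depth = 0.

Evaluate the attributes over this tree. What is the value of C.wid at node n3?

-8

1. n0.depth = 0  [given at root]
2. n1.lim = "qm"  [terminal]
3. n2.sig = 12  [len(b.lim) + 10]
4. n3.acc = 13  [A.sig + 1]
5. n4.val = false  [C.acc > 13]
6. n4.sig = 20  [C.acc * 2 - 6]
7. n5.depth = 25  [terminal]
8. n6.depth = 17  [terminal]
9. n4.fin = 4  [4]
10. n3.wid = -8  [C.acc - 21]
11. n3.off = "zw"  ["zw"]
12. n7.cnt = 25  [terminal]
13. n2.depth = true  [a.cnt > 24]
14. n2.val = 27  [A.sig + 15]
15. n8.cnt = 0  [terminal]
16. n0.cnt = false  [A.val > 27]
17. n0.env = 3  [a.cnt + 3]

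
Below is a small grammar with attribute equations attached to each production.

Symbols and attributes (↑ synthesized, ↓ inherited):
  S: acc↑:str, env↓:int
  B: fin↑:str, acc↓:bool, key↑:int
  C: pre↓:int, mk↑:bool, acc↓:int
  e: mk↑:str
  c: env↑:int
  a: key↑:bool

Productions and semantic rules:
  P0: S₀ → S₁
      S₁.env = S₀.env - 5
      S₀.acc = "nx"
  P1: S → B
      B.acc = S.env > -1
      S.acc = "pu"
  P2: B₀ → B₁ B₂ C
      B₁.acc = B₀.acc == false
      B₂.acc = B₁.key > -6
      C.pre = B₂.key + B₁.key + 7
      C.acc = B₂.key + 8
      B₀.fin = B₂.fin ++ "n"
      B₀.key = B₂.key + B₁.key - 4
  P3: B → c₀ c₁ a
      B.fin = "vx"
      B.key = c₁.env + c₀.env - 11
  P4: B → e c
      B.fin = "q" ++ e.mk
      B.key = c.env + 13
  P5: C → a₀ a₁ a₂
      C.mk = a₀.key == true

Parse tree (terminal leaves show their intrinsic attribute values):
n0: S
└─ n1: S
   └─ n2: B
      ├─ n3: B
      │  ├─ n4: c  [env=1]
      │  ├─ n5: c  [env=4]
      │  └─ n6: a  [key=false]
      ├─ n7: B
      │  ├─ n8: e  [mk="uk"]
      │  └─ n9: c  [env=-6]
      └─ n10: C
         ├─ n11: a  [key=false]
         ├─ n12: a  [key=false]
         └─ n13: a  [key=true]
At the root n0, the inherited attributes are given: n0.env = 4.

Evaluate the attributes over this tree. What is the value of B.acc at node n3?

true

1. n0.env = 4  [given at root]
2. n1.env = -1  [S₀.env - 5]
3. n2.acc = false  [S.env > -1]
4. n3.acc = true  [B₀.acc == false]
5. n4.env = 1  [terminal]
6. n5.env = 4  [terminal]
7. n6.key = false  [terminal]
8. n3.fin = "vx"  ["vx"]
9. n3.key = -6  [c₁.env + c₀.env - 11]
10. n7.acc = false  [B₁.key > -6]
11. n8.mk = "uk"  [terminal]
12. n9.env = -6  [terminal]
13. n7.fin = "quk"  ["q" ++ e.mk]
14. n7.key = 7  [c.env + 13]
15. n10.pre = 8  [B₂.key + B₁.key + 7]
16. n10.acc = 15  [B₂.key + 8]
17. n11.key = false  [terminal]
18. n12.key = false  [terminal]
19. n13.key = true  [terminal]
20. n10.mk = false  [a₀.key == true]
21. n2.fin = "qukn"  [B₂.fin ++ "n"]
22. n2.key = -3  [B₂.key + B₁.key - 4]
23. n1.acc = "pu"  ["pu"]
24. n0.acc = "nx"  ["nx"]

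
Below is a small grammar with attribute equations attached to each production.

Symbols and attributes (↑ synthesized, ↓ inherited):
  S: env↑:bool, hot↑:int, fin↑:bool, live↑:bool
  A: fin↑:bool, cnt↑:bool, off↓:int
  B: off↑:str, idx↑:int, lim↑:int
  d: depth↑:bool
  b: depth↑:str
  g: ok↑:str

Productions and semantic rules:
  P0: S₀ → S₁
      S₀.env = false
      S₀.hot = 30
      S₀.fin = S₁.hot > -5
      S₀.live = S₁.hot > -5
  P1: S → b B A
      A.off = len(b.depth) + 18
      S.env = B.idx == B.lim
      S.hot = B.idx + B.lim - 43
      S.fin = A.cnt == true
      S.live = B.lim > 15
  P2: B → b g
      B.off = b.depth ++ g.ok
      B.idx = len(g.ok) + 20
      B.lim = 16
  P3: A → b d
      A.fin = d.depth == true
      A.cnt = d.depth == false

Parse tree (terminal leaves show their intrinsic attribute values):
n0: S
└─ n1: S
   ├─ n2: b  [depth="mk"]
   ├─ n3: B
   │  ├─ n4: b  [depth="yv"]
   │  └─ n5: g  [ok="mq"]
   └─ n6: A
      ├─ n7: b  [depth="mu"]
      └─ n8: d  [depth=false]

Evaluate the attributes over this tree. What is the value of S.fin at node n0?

false

1. n2.depth = "mk"  [terminal]
2. n4.depth = "yv"  [terminal]
3. n5.ok = "mq"  [terminal]
4. n3.off = "yvmq"  [b.depth ++ g.ok]
5. n3.idx = 22  [len(g.ok) + 20]
6. n3.lim = 16  [16]
7. n6.off = 20  [len(b.depth) + 18]
8. n7.depth = "mu"  [terminal]
9. n8.depth = false  [terminal]
10. n6.fin = false  [d.depth == true]
11. n6.cnt = true  [d.depth == false]
12. n1.env = false  [B.idx == B.lim]
13. n1.hot = -5  [B.idx + B.lim - 43]
14. n1.fin = true  [A.cnt == true]
15. n1.live = true  [B.lim > 15]
16. n0.env = false  [false]
17. n0.hot = 30  [30]
18. n0.fin = false  [S₁.hot > -5]
19. n0.live = false  [S₁.hot > -5]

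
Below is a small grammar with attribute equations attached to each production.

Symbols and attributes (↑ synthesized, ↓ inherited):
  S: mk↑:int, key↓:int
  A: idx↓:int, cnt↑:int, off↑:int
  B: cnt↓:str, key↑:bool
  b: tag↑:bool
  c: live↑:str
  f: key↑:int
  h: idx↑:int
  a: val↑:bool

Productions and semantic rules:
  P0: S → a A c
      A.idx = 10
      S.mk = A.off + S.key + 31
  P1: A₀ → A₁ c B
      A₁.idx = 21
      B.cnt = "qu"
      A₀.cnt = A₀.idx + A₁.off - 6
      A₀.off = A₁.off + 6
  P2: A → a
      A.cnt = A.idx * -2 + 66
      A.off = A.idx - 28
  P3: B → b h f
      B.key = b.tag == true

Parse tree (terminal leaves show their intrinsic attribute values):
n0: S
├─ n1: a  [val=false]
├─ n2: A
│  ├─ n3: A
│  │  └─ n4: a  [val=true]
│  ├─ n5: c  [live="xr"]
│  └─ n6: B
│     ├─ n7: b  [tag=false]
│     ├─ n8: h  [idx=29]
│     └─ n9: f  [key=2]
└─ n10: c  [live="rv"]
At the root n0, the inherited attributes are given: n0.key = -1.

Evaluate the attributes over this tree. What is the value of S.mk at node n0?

1. n0.key = -1  [given at root]
2. n1.val = false  [terminal]
3. n2.idx = 10  [10]
4. n3.idx = 21  [21]
5. n4.val = true  [terminal]
6. n3.cnt = 24  [A.idx * -2 + 66]
7. n3.off = -7  [A.idx - 28]
8. n5.live = "xr"  [terminal]
9. n6.cnt = "qu"  ["qu"]
10. n7.tag = false  [terminal]
11. n8.idx = 29  [terminal]
12. n9.key = 2  [terminal]
13. n6.key = false  [b.tag == true]
14. n2.cnt = -3  [A₀.idx + A₁.off - 6]
15. n2.off = -1  [A₁.off + 6]
16. n10.live = "rv"  [terminal]
17. n0.mk = 29  [A.off + S.key + 31]

29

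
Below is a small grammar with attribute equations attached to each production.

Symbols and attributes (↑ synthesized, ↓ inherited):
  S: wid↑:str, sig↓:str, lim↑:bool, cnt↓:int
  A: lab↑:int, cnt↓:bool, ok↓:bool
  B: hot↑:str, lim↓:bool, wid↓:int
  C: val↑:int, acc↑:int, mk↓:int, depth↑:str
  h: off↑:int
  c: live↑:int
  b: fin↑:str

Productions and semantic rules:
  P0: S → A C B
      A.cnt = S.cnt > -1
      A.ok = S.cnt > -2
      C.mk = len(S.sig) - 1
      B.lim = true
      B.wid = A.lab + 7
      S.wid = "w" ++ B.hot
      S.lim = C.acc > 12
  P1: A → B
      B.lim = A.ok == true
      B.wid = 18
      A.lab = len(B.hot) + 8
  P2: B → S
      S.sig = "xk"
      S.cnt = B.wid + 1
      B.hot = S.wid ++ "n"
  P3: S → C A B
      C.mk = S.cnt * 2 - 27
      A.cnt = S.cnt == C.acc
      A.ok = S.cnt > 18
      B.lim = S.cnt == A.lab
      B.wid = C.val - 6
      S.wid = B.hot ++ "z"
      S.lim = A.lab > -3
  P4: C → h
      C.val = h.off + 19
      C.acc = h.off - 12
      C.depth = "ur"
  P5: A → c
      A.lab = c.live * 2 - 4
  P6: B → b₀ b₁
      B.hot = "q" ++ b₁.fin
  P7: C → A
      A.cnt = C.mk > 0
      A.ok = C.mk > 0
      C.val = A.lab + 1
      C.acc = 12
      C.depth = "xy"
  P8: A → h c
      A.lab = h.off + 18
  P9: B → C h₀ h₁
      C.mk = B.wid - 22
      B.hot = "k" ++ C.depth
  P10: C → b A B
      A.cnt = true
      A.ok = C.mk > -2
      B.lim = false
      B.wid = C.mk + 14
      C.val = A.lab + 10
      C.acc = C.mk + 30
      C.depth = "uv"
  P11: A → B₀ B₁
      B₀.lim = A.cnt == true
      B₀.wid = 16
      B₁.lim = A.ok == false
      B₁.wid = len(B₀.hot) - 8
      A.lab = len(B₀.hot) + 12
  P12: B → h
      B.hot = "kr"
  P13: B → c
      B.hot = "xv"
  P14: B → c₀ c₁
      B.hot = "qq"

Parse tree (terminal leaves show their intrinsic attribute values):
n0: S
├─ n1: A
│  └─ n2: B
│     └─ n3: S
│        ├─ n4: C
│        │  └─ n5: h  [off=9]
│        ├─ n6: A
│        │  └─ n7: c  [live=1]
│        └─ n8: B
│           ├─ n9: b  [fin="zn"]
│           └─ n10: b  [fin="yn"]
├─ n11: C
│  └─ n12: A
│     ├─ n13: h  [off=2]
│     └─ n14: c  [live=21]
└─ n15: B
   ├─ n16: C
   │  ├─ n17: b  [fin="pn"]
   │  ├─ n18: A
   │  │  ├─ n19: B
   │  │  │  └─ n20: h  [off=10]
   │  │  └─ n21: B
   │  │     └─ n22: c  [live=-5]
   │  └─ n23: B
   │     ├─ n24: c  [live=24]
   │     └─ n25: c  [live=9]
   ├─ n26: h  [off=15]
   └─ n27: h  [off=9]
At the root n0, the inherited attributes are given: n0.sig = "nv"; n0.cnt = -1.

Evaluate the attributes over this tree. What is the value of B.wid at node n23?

12

1. n0.sig = "nv"  [given at root]
2. n0.cnt = -1  [given at root]
3. n1.cnt = false  [S.cnt > -1]
4. n1.ok = true  [S.cnt > -2]
5. n2.lim = true  [A.ok == true]
6. n2.wid = 18  [18]
7. n3.sig = "xk"  ["xk"]
8. n3.cnt = 19  [B.wid + 1]
9. n4.mk = 11  [S.cnt * 2 - 27]
10. n5.off = 9  [terminal]
11. n4.val = 28  [h.off + 19]
12. n4.acc = -3  [h.off - 12]
13. n4.depth = "ur"  ["ur"]
14. n6.cnt = false  [S.cnt == C.acc]
15. n6.ok = true  [S.cnt > 18]
16. n7.live = 1  [terminal]
17. n6.lab = -2  [c.live * 2 - 4]
18. n8.lim = false  [S.cnt == A.lab]
19. n8.wid = 22  [C.val - 6]
20. n9.fin = "zn"  [terminal]
21. n10.fin = "yn"  [terminal]
22. n8.hot = "qyn"  ["q" ++ b₁.fin]
23. n3.wid = "qynz"  [B.hot ++ "z"]
24. n3.lim = true  [A.lab > -3]
25. n2.hot = "qynzn"  [S.wid ++ "n"]
26. n1.lab = 13  [len(B.hot) + 8]
27. n11.mk = 1  [len(S.sig) - 1]
28. n12.cnt = true  [C.mk > 0]
29. n12.ok = true  [C.mk > 0]
30. n13.off = 2  [terminal]
31. n14.live = 21  [terminal]
32. n12.lab = 20  [h.off + 18]
33. n11.val = 21  [A.lab + 1]
34. n11.acc = 12  [12]
35. n11.depth = "xy"  ["xy"]
36. n15.lim = true  [true]
37. n15.wid = 20  [A.lab + 7]
38. n16.mk = -2  [B.wid - 22]
39. n17.fin = "pn"  [terminal]
40. n18.cnt = true  [true]
41. n18.ok = false  [C.mk > -2]
42. n19.lim = true  [A.cnt == true]
43. n19.wid = 16  [16]
44. n20.off = 10  [terminal]
45. n19.hot = "kr"  ["kr"]
46. n21.lim = true  [A.ok == false]
47. n21.wid = -6  [len(B₀.hot) - 8]
48. n22.live = -5  [terminal]
49. n21.hot = "xv"  ["xv"]
50. n18.lab = 14  [len(B₀.hot) + 12]
51. n23.lim = false  [false]
52. n23.wid = 12  [C.mk + 14]
53. n24.live = 24  [terminal]
54. n25.live = 9  [terminal]
55. n23.hot = "qq"  ["qq"]
56. n16.val = 24  [A.lab + 10]
57. n16.acc = 28  [C.mk + 30]
58. n16.depth = "uv"  ["uv"]
59. n26.off = 15  [terminal]
60. n27.off = 9  [terminal]
61. n15.hot = "kuv"  ["k" ++ C.depth]
62. n0.wid = "wkuv"  ["w" ++ B.hot]
63. n0.lim = false  [C.acc > 12]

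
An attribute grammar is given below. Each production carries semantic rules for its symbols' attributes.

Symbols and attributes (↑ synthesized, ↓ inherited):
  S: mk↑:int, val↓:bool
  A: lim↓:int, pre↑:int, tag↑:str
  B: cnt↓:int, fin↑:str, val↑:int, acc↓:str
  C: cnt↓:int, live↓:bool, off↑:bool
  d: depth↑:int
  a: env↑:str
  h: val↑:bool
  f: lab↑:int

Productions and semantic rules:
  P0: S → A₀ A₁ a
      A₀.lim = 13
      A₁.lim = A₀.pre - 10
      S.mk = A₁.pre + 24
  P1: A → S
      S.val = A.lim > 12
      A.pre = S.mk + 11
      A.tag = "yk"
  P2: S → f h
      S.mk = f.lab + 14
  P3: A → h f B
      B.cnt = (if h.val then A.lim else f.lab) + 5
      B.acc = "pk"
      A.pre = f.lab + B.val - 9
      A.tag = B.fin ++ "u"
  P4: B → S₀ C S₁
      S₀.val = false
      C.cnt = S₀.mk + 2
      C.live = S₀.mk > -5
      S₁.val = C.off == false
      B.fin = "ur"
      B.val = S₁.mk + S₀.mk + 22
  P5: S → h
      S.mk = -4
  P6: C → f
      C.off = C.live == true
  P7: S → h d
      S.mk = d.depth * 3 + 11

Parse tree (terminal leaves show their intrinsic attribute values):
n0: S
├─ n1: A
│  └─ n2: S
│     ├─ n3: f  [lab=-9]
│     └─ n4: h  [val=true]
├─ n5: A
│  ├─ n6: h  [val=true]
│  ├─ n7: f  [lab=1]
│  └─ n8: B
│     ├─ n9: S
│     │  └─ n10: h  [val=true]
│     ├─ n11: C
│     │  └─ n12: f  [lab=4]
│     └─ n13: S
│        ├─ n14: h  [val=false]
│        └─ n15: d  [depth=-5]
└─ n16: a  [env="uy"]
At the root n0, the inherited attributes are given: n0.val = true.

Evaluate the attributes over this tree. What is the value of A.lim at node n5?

6

1. n0.val = true  [given at root]
2. n1.lim = 13  [13]
3. n2.val = true  [A.lim > 12]
4. n3.lab = -9  [terminal]
5. n4.val = true  [terminal]
6. n2.mk = 5  [f.lab + 14]
7. n1.pre = 16  [S.mk + 11]
8. n1.tag = "yk"  ["yk"]
9. n5.lim = 6  [A₀.pre - 10]
10. n6.val = true  [terminal]
11. n7.lab = 1  [terminal]
12. n8.cnt = 11  [(if h.val then A.lim else f.lab) + 5]
13. n8.acc = "pk"  ["pk"]
14. n9.val = false  [false]
15. n10.val = true  [terminal]
16. n9.mk = -4  [-4]
17. n11.cnt = -2  [S₀.mk + 2]
18. n11.live = true  [S₀.mk > -5]
19. n12.lab = 4  [terminal]
20. n11.off = true  [C.live == true]
21. n13.val = false  [C.off == false]
22. n14.val = false  [terminal]
23. n15.depth = -5  [terminal]
24. n13.mk = -4  [d.depth * 3 + 11]
25. n8.fin = "ur"  ["ur"]
26. n8.val = 14  [S₁.mk + S₀.mk + 22]
27. n5.pre = 6  [f.lab + B.val - 9]
28. n5.tag = "uru"  [B.fin ++ "u"]
29. n16.env = "uy"  [terminal]
30. n0.mk = 30  [A₁.pre + 24]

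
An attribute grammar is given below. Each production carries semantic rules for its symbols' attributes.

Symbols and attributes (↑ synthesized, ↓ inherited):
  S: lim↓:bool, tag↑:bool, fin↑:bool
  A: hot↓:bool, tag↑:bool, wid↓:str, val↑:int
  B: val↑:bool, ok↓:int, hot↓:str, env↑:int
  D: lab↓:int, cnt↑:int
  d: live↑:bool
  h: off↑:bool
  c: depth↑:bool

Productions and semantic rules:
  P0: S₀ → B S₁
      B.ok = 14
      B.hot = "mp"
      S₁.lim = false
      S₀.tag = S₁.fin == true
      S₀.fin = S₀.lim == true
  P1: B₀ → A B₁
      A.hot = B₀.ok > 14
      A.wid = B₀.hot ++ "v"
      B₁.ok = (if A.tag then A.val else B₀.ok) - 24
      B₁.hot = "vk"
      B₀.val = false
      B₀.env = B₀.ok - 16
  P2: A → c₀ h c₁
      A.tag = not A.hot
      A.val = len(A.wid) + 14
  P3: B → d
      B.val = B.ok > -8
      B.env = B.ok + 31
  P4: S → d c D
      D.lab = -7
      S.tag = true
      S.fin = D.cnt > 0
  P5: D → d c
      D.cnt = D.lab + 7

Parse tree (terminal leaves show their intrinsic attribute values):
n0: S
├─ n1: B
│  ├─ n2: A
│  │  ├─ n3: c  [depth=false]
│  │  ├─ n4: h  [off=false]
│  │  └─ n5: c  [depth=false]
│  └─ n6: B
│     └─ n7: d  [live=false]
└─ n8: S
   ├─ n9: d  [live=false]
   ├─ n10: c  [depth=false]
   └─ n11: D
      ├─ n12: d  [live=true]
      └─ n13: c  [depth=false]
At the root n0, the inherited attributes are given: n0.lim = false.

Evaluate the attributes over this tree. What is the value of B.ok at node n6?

1. n0.lim = false  [given at root]
2. n1.ok = 14  [14]
3. n1.hot = "mp"  ["mp"]
4. n2.hot = false  [B₀.ok > 14]
5. n2.wid = "mpv"  [B₀.hot ++ "v"]
6. n3.depth = false  [terminal]
7. n4.off = false  [terminal]
8. n5.depth = false  [terminal]
9. n2.tag = true  [not A.hot]
10. n2.val = 17  [len(A.wid) + 14]
11. n6.ok = -7  [(if A.tag then A.val else B₀.ok) - 24]
12. n6.hot = "vk"  ["vk"]
13. n7.live = false  [terminal]
14. n6.val = true  [B.ok > -8]
15. n6.env = 24  [B.ok + 31]
16. n1.val = false  [false]
17. n1.env = -2  [B₀.ok - 16]
18. n8.lim = false  [false]
19. n9.live = false  [terminal]
20. n10.depth = false  [terminal]
21. n11.lab = -7  [-7]
22. n12.live = true  [terminal]
23. n13.depth = false  [terminal]
24. n11.cnt = 0  [D.lab + 7]
25. n8.tag = true  [true]
26. n8.fin = false  [D.cnt > 0]
27. n0.tag = false  [S₁.fin == true]
28. n0.fin = false  [S₀.lim == true]

-7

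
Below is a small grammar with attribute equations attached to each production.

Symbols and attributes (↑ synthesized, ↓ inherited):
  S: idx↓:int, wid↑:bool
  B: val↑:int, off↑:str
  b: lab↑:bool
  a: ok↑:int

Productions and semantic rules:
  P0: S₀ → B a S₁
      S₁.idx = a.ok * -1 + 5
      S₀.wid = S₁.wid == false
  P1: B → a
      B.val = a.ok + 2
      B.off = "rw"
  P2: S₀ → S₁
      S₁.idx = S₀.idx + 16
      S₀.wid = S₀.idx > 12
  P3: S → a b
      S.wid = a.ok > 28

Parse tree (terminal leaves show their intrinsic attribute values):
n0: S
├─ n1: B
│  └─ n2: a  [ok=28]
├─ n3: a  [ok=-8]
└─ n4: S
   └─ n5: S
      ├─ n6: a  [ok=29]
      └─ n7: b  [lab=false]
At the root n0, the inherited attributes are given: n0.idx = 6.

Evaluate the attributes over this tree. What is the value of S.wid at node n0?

1. n0.idx = 6  [given at root]
2. n2.ok = 28  [terminal]
3. n1.val = 30  [a.ok + 2]
4. n1.off = "rw"  ["rw"]
5. n3.ok = -8  [terminal]
6. n4.idx = 13  [a.ok * -1 + 5]
7. n5.idx = 29  [S₀.idx + 16]
8. n6.ok = 29  [terminal]
9. n7.lab = false  [terminal]
10. n5.wid = true  [a.ok > 28]
11. n4.wid = true  [S₀.idx > 12]
12. n0.wid = false  [S₁.wid == false]

false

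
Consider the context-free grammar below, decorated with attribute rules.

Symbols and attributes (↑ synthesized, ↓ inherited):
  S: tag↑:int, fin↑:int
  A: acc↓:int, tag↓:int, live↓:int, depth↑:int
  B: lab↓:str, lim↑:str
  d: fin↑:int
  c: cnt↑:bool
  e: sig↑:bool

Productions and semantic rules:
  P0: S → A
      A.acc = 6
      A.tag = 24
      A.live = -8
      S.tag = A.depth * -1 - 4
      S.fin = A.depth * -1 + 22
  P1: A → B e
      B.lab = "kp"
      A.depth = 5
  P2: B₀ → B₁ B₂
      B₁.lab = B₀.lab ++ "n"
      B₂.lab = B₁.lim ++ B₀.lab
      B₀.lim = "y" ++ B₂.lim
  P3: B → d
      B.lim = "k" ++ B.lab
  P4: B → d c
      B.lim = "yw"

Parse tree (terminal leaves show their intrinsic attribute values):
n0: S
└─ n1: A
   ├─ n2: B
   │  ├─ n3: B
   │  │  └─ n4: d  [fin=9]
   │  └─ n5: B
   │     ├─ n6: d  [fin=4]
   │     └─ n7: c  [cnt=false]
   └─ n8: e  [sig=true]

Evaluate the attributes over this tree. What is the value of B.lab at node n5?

"kkpnkp"

1. n1.acc = 6  [6]
2. n1.tag = 24  [24]
3. n1.live = -8  [-8]
4. n2.lab = "kp"  ["kp"]
5. n3.lab = "kpn"  [B₀.lab ++ "n"]
6. n4.fin = 9  [terminal]
7. n3.lim = "kkpn"  ["k" ++ B.lab]
8. n5.lab = "kkpnkp"  [B₁.lim ++ B₀.lab]
9. n6.fin = 4  [terminal]
10. n7.cnt = false  [terminal]
11. n5.lim = "yw"  ["yw"]
12. n2.lim = "yyw"  ["y" ++ B₂.lim]
13. n8.sig = true  [terminal]
14. n1.depth = 5  [5]
15. n0.tag = -9  [A.depth * -1 - 4]
16. n0.fin = 17  [A.depth * -1 + 22]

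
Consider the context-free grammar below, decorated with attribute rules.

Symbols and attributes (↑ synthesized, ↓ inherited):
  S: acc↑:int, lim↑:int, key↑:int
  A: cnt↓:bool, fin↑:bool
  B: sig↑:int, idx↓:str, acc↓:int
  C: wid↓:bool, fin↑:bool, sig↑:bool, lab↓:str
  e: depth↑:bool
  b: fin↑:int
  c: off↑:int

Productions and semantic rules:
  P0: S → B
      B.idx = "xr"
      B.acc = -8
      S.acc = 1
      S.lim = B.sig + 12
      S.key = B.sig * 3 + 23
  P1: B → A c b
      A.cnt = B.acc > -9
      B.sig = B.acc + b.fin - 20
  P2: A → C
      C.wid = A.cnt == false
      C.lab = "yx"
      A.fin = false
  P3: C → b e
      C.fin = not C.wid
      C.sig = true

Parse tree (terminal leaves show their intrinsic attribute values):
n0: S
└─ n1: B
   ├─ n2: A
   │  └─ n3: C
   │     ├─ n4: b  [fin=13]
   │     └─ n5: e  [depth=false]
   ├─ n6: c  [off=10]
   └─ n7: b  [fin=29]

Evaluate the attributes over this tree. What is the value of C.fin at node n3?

1. n1.idx = "xr"  ["xr"]
2. n1.acc = -8  [-8]
3. n2.cnt = true  [B.acc > -9]
4. n3.wid = false  [A.cnt == false]
5. n3.lab = "yx"  ["yx"]
6. n4.fin = 13  [terminal]
7. n5.depth = false  [terminal]
8. n3.fin = true  [not C.wid]
9. n3.sig = true  [true]
10. n2.fin = false  [false]
11. n6.off = 10  [terminal]
12. n7.fin = 29  [terminal]
13. n1.sig = 1  [B.acc + b.fin - 20]
14. n0.acc = 1  [1]
15. n0.lim = 13  [B.sig + 12]
16. n0.key = 26  [B.sig * 3 + 23]

true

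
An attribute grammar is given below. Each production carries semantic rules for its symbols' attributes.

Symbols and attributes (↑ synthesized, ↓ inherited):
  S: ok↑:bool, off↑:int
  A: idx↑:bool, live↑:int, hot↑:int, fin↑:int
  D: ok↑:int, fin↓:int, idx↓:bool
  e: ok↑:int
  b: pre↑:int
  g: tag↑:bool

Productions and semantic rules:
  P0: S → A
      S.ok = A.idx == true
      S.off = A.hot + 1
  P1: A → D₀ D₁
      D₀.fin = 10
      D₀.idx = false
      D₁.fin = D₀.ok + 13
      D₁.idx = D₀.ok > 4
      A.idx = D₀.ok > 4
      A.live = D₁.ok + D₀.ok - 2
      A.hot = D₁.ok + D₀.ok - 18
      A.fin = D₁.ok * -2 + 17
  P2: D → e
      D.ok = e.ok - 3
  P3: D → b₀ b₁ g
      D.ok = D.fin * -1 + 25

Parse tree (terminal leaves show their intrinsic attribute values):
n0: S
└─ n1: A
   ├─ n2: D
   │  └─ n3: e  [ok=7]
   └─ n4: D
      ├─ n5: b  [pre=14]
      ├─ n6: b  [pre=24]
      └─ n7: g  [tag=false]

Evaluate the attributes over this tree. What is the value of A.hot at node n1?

-6

1. n2.fin = 10  [10]
2. n2.idx = false  [false]
3. n3.ok = 7  [terminal]
4. n2.ok = 4  [e.ok - 3]
5. n4.fin = 17  [D₀.ok + 13]
6. n4.idx = false  [D₀.ok > 4]
7. n5.pre = 14  [terminal]
8. n6.pre = 24  [terminal]
9. n7.tag = false  [terminal]
10. n4.ok = 8  [D.fin * -1 + 25]
11. n1.idx = false  [D₀.ok > 4]
12. n1.live = 10  [D₁.ok + D₀.ok - 2]
13. n1.hot = -6  [D₁.ok + D₀.ok - 18]
14. n1.fin = 1  [D₁.ok * -2 + 17]
15. n0.ok = false  [A.idx == true]
16. n0.off = -5  [A.hot + 1]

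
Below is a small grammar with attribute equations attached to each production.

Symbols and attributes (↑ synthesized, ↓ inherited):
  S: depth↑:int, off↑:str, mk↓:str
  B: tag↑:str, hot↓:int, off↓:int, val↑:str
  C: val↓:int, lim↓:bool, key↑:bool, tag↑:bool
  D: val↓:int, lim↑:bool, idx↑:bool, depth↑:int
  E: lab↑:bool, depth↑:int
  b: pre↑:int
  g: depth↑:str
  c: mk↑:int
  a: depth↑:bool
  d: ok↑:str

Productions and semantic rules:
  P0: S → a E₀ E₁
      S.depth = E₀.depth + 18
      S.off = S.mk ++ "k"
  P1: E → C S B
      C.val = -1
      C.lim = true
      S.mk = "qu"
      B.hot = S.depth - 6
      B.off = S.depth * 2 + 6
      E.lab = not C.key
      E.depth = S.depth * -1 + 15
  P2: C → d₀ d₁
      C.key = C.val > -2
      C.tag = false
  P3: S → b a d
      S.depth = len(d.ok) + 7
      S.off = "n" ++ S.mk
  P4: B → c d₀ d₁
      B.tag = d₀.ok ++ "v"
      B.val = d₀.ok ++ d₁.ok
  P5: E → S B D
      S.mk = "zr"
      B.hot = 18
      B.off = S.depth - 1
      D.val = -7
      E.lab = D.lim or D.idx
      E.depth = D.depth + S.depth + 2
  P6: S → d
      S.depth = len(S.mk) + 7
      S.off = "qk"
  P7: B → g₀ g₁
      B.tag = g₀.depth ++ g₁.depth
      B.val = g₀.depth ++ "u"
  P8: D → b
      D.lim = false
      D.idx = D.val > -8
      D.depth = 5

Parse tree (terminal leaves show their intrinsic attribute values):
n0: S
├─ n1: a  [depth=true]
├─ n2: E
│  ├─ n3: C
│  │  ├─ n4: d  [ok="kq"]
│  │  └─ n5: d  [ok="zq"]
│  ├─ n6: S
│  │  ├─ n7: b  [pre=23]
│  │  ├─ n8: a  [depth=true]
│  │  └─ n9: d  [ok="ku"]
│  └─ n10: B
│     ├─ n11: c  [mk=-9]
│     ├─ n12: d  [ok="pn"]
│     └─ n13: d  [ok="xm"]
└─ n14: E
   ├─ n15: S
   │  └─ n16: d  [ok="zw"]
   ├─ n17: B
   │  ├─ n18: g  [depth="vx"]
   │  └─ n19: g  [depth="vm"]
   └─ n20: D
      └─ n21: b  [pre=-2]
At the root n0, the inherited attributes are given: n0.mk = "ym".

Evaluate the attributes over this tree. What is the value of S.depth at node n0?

1. n0.mk = "ym"  [given at root]
2. n1.depth = true  [terminal]
3. n3.val = -1  [-1]
4. n3.lim = true  [true]
5. n4.ok = "kq"  [terminal]
6. n5.ok = "zq"  [terminal]
7. n3.key = true  [C.val > -2]
8. n3.tag = false  [false]
9. n6.mk = "qu"  ["qu"]
10. n7.pre = 23  [terminal]
11. n8.depth = true  [terminal]
12. n9.ok = "ku"  [terminal]
13. n6.depth = 9  [len(d.ok) + 7]
14. n6.off = "nqu"  ["n" ++ S.mk]
15. n10.hot = 3  [S.depth - 6]
16. n10.off = 24  [S.depth * 2 + 6]
17. n11.mk = -9  [terminal]
18. n12.ok = "pn"  [terminal]
19. n13.ok = "xm"  [terminal]
20. n10.tag = "pnv"  [d₀.ok ++ "v"]
21. n10.val = "pnxm"  [d₀.ok ++ d₁.ok]
22. n2.lab = false  [not C.key]
23. n2.depth = 6  [S.depth * -1 + 15]
24. n15.mk = "zr"  ["zr"]
25. n16.ok = "zw"  [terminal]
26. n15.depth = 9  [len(S.mk) + 7]
27. n15.off = "qk"  ["qk"]
28. n17.hot = 18  [18]
29. n17.off = 8  [S.depth - 1]
30. n18.depth = "vx"  [terminal]
31. n19.depth = "vm"  [terminal]
32. n17.tag = "vxvm"  [g₀.depth ++ g₁.depth]
33. n17.val = "vxu"  [g₀.depth ++ "u"]
34. n20.val = -7  [-7]
35. n21.pre = -2  [terminal]
36. n20.lim = false  [false]
37. n20.idx = true  [D.val > -8]
38. n20.depth = 5  [5]
39. n14.lab = true  [D.lim or D.idx]
40. n14.depth = 16  [D.depth + S.depth + 2]
41. n0.depth = 24  [E₀.depth + 18]
42. n0.off = "ymk"  [S.mk ++ "k"]

24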